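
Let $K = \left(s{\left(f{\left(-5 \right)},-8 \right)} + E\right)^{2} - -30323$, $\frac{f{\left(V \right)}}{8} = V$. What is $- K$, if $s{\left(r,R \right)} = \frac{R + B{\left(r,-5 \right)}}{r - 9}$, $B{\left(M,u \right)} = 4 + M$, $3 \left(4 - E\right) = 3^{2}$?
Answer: $- \frac{72814172}{2401} \approx -30327.0$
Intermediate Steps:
$f{\left(V \right)} = 8 V$
$E = 1$ ($E = 4 - \frac{3^{2}}{3} = 4 - 3 = 1$)
$s{\left(r,R \right)} = \frac{4 + R + r}{-9 + r}$ ($s{\left(r,R \right)} = \frac{R + \left(4 + r\right)}{r - 9} = \frac{4 + R + r}{-9 + r}$)
$K = \frac{72814172}{2401}$ ($K = \left(\frac{4 - 8 + 8 \left(-5\right)}{-9 + 8 \left(-5\right)} + 1\right)^{2} - -30323 = \left(\frac{4 - 8 - 40}{-9 - 40} + 1\right)^{2} + 30323 = \left(\frac{1}{-49} \left(-44\right) + 1\right)^{2} + 30323 = \left(\left(- \frac{1}{49}\right) \left(-44\right) + 1\right)^{2} + 30323 = \left(\frac{44}{49} + 1\right)^{2} + 30323 = \left(\frac{93}{49}\right)^{2} + 30323 = \frac{8649}{2401} + 30323 = \frac{72814172}{2401} \approx 30327.0$)
$- K = \left(-1\right) \frac{72814172}{2401} = - \frac{72814172}{2401}$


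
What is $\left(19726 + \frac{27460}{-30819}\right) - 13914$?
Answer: $\frac{179092568}{30819} \approx 5811.1$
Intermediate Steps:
$\left(19726 + \frac{27460}{-30819}\right) - 13914 = \left(19726 + 27460 \left(- \frac{1}{30819}\right)\right) - 13914 = \left(19726 - \frac{27460}{30819}\right) - 13914 = \frac{607908134}{30819} - 13914 = \frac{179092568}{30819}$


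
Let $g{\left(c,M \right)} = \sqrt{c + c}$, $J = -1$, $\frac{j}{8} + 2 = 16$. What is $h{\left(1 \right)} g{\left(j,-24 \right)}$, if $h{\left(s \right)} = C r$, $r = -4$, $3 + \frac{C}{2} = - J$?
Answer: $64 \sqrt{14} \approx 239.47$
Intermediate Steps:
$j = 112$ ($j = -16 + 8 \cdot 16 = -16 + 128 = 112$)
$C = -4$ ($C = -6 + 2 \left(\left(-1\right) \left(-1\right)\right) = -6 + 2 \cdot 1 = -6 + 2 = -4$)
$h{\left(s \right)} = 16$ ($h{\left(s \right)} = \left(-4\right) \left(-4\right) = 16$)
$g{\left(c,M \right)} = \sqrt{2} \sqrt{c}$ ($g{\left(c,M \right)} = \sqrt{2 c} = \sqrt{2} \sqrt{c}$)
$h{\left(1 \right)} g{\left(j,-24 \right)} = 16 \sqrt{2} \sqrt{112} = 16 \sqrt{2} \cdot 4 \sqrt{7} = 16 \cdot 4 \sqrt{14} = 64 \sqrt{14}$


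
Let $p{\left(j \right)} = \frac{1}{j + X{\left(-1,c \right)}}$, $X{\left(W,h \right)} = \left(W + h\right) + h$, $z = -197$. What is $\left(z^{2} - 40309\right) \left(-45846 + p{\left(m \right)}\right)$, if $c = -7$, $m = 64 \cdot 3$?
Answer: $\frac{4057370500}{59} \approx 6.8769 \cdot 10^{7}$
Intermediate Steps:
$m = 192$
$X{\left(W,h \right)} = W + 2 h$
$p{\left(j \right)} = \frac{1}{-15 + j}$ ($p{\left(j \right)} = \frac{1}{j + \left(-1 + 2 \left(-7\right)\right)} = \frac{1}{j - 15} = \frac{1}{-15 + j}$)
$\left(z^{2} - 40309\right) \left(-45846 + p{\left(m \right)}\right) = \left(\left(-197\right)^{2} - 40309\right) \left(-45846 + \frac{1}{-15 + 192}\right) = \left(38809 - 40309\right) \left(-45846 + \frac{1}{177}\right) = - 1500 \left(-45846 + \frac{1}{177}\right) = \left(-1500\right) \left(- \frac{8114741}{177}\right) = \frac{4057370500}{59}$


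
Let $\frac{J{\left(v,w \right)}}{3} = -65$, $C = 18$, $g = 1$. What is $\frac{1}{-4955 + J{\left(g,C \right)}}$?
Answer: $- \frac{1}{5150} \approx -0.00019417$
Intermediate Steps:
$J{\left(v,w \right)} = -195$ ($J{\left(v,w \right)} = 3 \left(-65\right) = -195$)
$\frac{1}{-4955 + J{\left(g,C \right)}} = \frac{1}{-4955 - 195} = \frac{1}{-5150} = - \frac{1}{5150}$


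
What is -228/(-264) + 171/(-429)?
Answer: 133/286 ≈ 0.46503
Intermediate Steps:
-228/(-264) + 171/(-429) = -228*(-1/264) + 171*(-1/429) = 19/22 - 57/143 = 133/286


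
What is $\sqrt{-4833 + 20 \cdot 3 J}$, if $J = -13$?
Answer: $i \sqrt{5613} \approx 74.92 i$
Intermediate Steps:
$\sqrt{-4833 + 20 \cdot 3 J} = \sqrt{-4833 + 20 \cdot 3 \left(-13\right)} = \sqrt{-4833 + 60 \left(-13\right)} = \sqrt{-4833 - 780} = \sqrt{-5613} = i \sqrt{5613}$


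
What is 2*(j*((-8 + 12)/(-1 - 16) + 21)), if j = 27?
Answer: 19062/17 ≈ 1121.3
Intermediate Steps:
2*(j*((-8 + 12)/(-1 - 16) + 21)) = 2*(27*((-8 + 12)/(-1 - 16) + 21)) = 2*(27*(4/(-17) + 21)) = 2*(27*(4*(-1/17) + 21)) = 2*(27*(-4/17 + 21)) = 2*(27*(353/17)) = 2*(9531/17) = 19062/17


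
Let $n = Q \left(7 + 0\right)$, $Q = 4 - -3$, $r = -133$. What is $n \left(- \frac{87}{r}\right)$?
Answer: $\frac{609}{19} \approx 32.053$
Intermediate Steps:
$Q = 7$ ($Q = 4 + 3 = 7$)
$n = 49$ ($n = 7 \left(7 + 0\right) = 7 \cdot 7 = 49$)
$n \left(- \frac{87}{r}\right) = 49 \left(- \frac{87}{-133}\right) = 49 \left(\left(-87\right) \left(- \frac{1}{133}\right)\right) = 49 \cdot \frac{87}{133} = \frac{609}{19}$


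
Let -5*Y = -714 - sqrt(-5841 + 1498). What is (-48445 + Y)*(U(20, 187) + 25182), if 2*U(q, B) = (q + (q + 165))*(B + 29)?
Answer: -11428783542/5 + 47322*I*sqrt(4343)/5 ≈ -2.2858e+9 + 6.2372e+5*I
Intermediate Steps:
U(q, B) = (29 + B)*(165 + 2*q)/2 (U(q, B) = ((q + (q + 165))*(B + 29))/2 = ((q + (165 + q))*(29 + B))/2 = ((165 + 2*q)*(29 + B))/2 = ((29 + B)*(165 + 2*q))/2 = (29 + B)*(165 + 2*q)/2)
Y = 714/5 + I*sqrt(4343)/5 (Y = -(-714 - sqrt(-5841 + 1498))/5 = -(-714 - sqrt(-4343))/5 = -(-714 - I*sqrt(4343))/5 = 714/5 + I*sqrt(4343)/5 ≈ 142.8 + 13.18*I)
(-48445 + Y)*(U(20, 187) + 25182) = (-48445 + (714/5 + I*sqrt(4343)/5))*((4785/2 + 29*20 + (165/2)*187 + 187*20) + 25182) = (-241511/5 + I*sqrt(4343)/5)*((4785/2 + 580 + 30855/2 + 3740) + 25182) = (-241511/5 + I*sqrt(4343)/5)*(22140 + 25182) = (-241511/5 + I*sqrt(4343)/5)*47322 = -11428783542/5 + 47322*I*sqrt(4343)/5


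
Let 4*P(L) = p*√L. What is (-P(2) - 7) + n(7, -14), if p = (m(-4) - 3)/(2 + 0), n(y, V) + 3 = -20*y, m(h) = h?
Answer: -150 + 7*√2/8 ≈ -148.76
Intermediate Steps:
n(y, V) = -3 - 20*y
p = -7/2 (p = (-4 - 3)/(2 + 0) = -7/2 ≈ -3.5000)
P(L) = -7*√L/8 (P(L) = (-7*√L/2)/4 = -7*√L/8)
(-P(2) - 7) + n(7, -14) = (-(-7)*√2/8 - 7) + (-3 - 20*7) = (7*√2/8 - 7) + (-3 - 140) = (-7 + 7*√2/8) - 143 = -150 + 7*√2/8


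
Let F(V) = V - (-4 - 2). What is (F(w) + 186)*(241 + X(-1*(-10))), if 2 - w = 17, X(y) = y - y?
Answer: 42657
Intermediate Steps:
X(y) = 0
w = -15 (w = 2 - 1*17 = 2 - 17 = -15)
F(V) = 6 + V (F(V) = V - 1*(-6) = V + 6 = 6 + V)
(F(w) + 186)*(241 + X(-1*(-10))) = ((6 - 15) + 186)*(241 + 0) = (-9 + 186)*241 = 177*241 = 42657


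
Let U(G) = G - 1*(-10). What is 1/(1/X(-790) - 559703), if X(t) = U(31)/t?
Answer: -41/22948613 ≈ -1.7866e-6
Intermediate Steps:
U(G) = 10 + G (U(G) = G + 10 = 10 + G)
X(t) = 41/t (X(t) = (10 + 31)/t = 41/t)
1/(1/X(-790) - 559703) = 1/(1/(41/(-790)) - 559703) = 1/(1/(41*(-1/790)) - 559703) = 1/(1/(-41/790) - 559703) = 1/(-790/41 - 559703) = 1/(-22948613/41) = -41/22948613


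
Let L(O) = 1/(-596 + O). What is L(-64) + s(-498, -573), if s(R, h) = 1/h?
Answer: -137/42020 ≈ -0.0032604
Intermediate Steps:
L(-64) + s(-498, -573) = 1/(-596 - 64) + 1/(-573) = 1/(-660) - 1/573 = -1/660 - 1/573 = -137/42020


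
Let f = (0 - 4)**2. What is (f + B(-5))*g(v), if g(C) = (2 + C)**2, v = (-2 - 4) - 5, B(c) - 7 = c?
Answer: 1458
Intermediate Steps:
B(c) = 7 + c
f = 16 (f = (-4)**2 = 16)
v = -11 (v = -6 - 5 = -11)
(f + B(-5))*g(v) = (16 + (7 - 5))*(2 - 11)**2 = (16 + 2)*(-9)**2 = 18*81 = 1458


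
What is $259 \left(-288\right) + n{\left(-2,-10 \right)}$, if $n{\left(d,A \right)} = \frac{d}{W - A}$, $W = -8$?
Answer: $-74593$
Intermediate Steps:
$n{\left(d,A \right)} = \frac{d}{-8 - A}$
$259 \left(-288\right) + n{\left(-2,-10 \right)} = 259 \left(-288\right) - - \frac{2}{8 - 10} = -74592 - - \frac{2}{-2} = -74592 - \left(-2\right) \left(- \frac{1}{2}\right) = -74592 - 1 = -74593$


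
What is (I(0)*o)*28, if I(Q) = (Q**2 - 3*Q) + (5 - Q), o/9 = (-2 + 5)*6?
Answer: 22680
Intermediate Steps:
o = 162 (o = 9*((-2 + 5)*6) = 9*(3*6) = 9*18 = 162)
I(Q) = 5 + Q**2 - 4*Q
(I(0)*o)*28 = ((5 + 0**2 - 4*0)*162)*28 = ((5 + 0 + 0)*162)*28 = (5*162)*28 = 810*28 = 22680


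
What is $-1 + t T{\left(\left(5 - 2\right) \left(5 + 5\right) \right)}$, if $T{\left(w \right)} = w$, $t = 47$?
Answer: $1409$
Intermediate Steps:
$-1 + t T{\left(\left(5 - 2\right) \left(5 + 5\right) \right)} = -1 + 47 \left(5 - 2\right) \left(5 + 5\right) = -1 + 47 \cdot 3 \cdot 10 = -1 + 47 \cdot 30 = -1 + 1410 = 1409$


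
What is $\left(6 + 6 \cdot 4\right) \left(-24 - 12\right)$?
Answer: $-1080$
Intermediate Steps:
$\left(6 + 6 \cdot 4\right) \left(-24 - 12\right) = \left(6 + 24\right) \left(-36\right) = 30 \left(-36\right) = -1080$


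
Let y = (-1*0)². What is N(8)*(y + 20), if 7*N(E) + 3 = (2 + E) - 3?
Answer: 80/7 ≈ 11.429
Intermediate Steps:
N(E) = -4/7 + E/7 (N(E) = -3/7 + ((2 + E) - 3)/7 = -3/7 + (-1 + E)/7 = -3/7 + (-⅐ + E/7) = -4/7 + E/7)
y = 0 (y = 0² = 0)
N(8)*(y + 20) = (-4/7 + (⅐)*8)*(0 + 20) = (-4/7 + 8/7)*20 = (4/7)*20 = 80/7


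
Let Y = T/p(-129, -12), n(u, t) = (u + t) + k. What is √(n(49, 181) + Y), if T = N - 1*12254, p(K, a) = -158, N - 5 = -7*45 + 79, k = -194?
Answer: √2871334/158 ≈ 10.725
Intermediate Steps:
N = -231 (N = 5 + (-7*45 + 79) = 5 + (-315 + 79) = 5 - 236 = -231)
T = -12485 (T = -231 - 1*12254 = -231 - 12254 = -12485)
n(u, t) = -194 + t + u (n(u, t) = (u + t) - 194 = (t + u) - 194 = -194 + t + u)
Y = 12485/158 (Y = -12485/(-158) = -12485*(-1/158) = 12485/158 ≈ 79.019)
√(n(49, 181) + Y) = √((-194 + 181 + 49) + 12485/158) = √(36 + 12485/158) = √(18173/158) = √2871334/158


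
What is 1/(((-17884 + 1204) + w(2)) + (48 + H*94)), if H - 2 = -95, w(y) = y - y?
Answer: -1/25374 ≈ -3.9410e-5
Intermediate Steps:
w(y) = 0
H = -93 (H = 2 - 95 = -93)
1/(((-17884 + 1204) + w(2)) + (48 + H*94)) = 1/(((-17884 + 1204) + 0) + (48 - 93*94)) = 1/((-16680 + 0) + (48 - 8742)) = 1/(-16680 - 8694) = 1/(-25374) = -1/25374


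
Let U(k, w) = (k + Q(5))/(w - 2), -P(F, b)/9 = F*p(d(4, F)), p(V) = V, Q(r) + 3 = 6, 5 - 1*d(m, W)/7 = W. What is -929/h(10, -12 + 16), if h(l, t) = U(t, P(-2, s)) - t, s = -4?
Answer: 817520/3513 ≈ 232.71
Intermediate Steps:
d(m, W) = 35 - 7*W
Q(r) = 3 (Q(r) = -3 + 6 = 3)
P(F, b) = -9*F*(35 - 7*F)
U(k, w) = (3 + k)/(-2 + w) (U(k, w) = (k + 3)/(w - 2) = (3 + k)/(-2 + w))
h(l, t) = 3/880 - 879*t/880 (h(l, t) = (3 + t)/(-2 + 63*(-2)*(-5 - 2)) - t = (3 + t)/(-2 + 63*(-2)*(-7)) - t = (3 + t)/(-2 + 882) - t = (3 + t)/880 - t = (3/880 + t/880) - t = 3/880 - 879*t/880)
-929/h(10, -12 + 16) = -929/(3/880 - 879*(-12 + 16)/880) = -929/(3/880 - 879/880*4) = -929/(3/880 - 879/220) = -929/(-3513/880) = -929*(-880/3513) = 817520/3513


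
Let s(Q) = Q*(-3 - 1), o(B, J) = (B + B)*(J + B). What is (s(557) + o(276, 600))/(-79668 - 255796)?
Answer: -120331/83866 ≈ -1.4348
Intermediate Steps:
o(B, J) = 2*B*(B + J) (o(B, J) = (2*B)*(B + J) = 2*B*(B + J))
s(Q) = -4*Q (s(Q) = Q*(-4) = -4*Q)
(s(557) + o(276, 600))/(-79668 - 255796) = (-4*557 + 2*276*(276 + 600))/(-79668 - 255796) = (-2228 + 2*276*876)/(-335464) = (-2228 + 483552)*(-1/335464) = 481324*(-1/335464) = -120331/83866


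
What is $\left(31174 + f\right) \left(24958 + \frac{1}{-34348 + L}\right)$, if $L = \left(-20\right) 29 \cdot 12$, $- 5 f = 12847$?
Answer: $\frac{147451716205449}{206540} \approx 7.1391 \cdot 10^{8}$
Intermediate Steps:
$f = - \frac{12847}{5}$ ($f = \left(- \frac{1}{5}\right) 12847 = - \frac{12847}{5} \approx -2569.4$)
$L = -6960$ ($L = \left(-580\right) 12 = -6960$)
$\left(31174 + f\right) \left(24958 + \frac{1}{-34348 + L}\right) = \left(31174 - \frac{12847}{5}\right) \left(24958 + \frac{1}{-34348 - 6960}\right) = \frac{143023 \left(24958 + \frac{1}{-41308}\right)}{5} = \frac{143023 \left(24958 - \frac{1}{41308}\right)}{5} = \frac{143023}{5} \cdot \frac{1030965063}{41308} = \frac{147451716205449}{206540}$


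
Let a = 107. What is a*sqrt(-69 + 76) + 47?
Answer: 47 + 107*sqrt(7) ≈ 330.10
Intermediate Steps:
a*sqrt(-69 + 76) + 47 = 107*sqrt(-69 + 76) + 47 = 107*sqrt(7) + 47 = 47 + 107*sqrt(7)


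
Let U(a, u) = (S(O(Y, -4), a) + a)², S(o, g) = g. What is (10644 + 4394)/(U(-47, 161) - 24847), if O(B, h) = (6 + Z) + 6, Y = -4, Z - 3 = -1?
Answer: -15038/16011 ≈ -0.93923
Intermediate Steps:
Z = 2 (Z = 3 - 1 = 2)
O(B, h) = 14 (O(B, h) = (6 + 2) + 6 = 8 + 6 = 14)
U(a, u) = 4*a² (U(a, u) = (a + a)² = (2*a)² = 4*a²)
(10644 + 4394)/(U(-47, 161) - 24847) = (10644 + 4394)/(4*(-47)² - 24847) = 15038/(4*2209 - 24847) = 15038/(8836 - 24847) = 15038/(-16011) = 15038*(-1/16011) = -15038/16011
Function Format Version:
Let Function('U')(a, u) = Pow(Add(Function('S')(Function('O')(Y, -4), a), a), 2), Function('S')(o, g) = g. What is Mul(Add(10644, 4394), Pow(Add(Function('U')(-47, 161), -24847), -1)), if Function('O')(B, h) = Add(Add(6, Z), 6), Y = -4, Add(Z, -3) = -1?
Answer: Rational(-15038, 16011) ≈ -0.93923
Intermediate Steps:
Z = 2 (Z = Add(3, -1) = 2)
Function('O')(B, h) = 14 (Function('O')(B, h) = Add(Add(6, 2), 6) = Add(8, 6) = 14)
Function('U')(a, u) = Mul(4, Pow(a, 2)) (Function('U')(a, u) = Pow(Add(a, a), 2) = Pow(Mul(2, a), 2) = Mul(4, Pow(a, 2)))
Mul(Add(10644, 4394), Pow(Add(Function('U')(-47, 161), -24847), -1)) = Mul(Add(10644, 4394), Pow(Add(Mul(4, Pow(-47, 2)), -24847), -1)) = Mul(15038, Pow(Add(Mul(4, 2209), -24847), -1)) = Mul(15038, Pow(Add(8836, -24847), -1)) = Mul(15038, Pow(-16011, -1)) = Mul(15038, Rational(-1, 16011)) = Rational(-15038, 16011)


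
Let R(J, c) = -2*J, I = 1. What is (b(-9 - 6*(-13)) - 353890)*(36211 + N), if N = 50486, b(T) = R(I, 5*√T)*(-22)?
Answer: -30677386662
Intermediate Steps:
b(T) = 44 (b(T) = -2*1*(-22) = -2*(-22) = 44)
(b(-9 - 6*(-13)) - 353890)*(36211 + N) = (44 - 353890)*(36211 + 50486) = -353846*86697 = -30677386662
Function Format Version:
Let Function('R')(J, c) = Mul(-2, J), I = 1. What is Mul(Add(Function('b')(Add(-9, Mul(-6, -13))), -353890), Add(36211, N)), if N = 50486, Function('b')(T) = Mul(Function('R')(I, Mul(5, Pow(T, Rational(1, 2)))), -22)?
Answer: -30677386662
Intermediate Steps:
Function('b')(T) = 44 (Function('b')(T) = Mul(Mul(-2, 1), -22) = Mul(-2, -22) = 44)
Mul(Add(Function('b')(Add(-9, Mul(-6, -13))), -353890), Add(36211, N)) = Mul(Add(44, -353890), Add(36211, 50486)) = Mul(-353846, 86697) = -30677386662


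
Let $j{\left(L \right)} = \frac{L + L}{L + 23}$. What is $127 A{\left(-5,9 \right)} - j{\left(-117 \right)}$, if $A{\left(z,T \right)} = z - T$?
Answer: $- \frac{83683}{47} \approx -1780.5$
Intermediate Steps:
$j{\left(L \right)} = \frac{2 L}{23 + L}$
$127 A{\left(-5,9 \right)} - j{\left(-117 \right)} = 127 \left(-5 - 9\right) - 2 \left(-117\right) \frac{1}{23 - 117} = 127 \left(-5 - 9\right) - 2 \left(-117\right) \frac{1}{-94} = 127 \left(-14\right) - 2 \left(-117\right) \left(- \frac{1}{94}\right) = -1778 - \frac{117}{47} = - \frac{83683}{47}$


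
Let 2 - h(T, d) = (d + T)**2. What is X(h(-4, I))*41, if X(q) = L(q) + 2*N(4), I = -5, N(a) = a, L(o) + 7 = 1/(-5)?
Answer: 164/5 ≈ 32.800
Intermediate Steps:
L(o) = -36/5 (L(o) = -7 + 1/(-5) = -7 - 1/5 = -36/5)
h(T, d) = 2 - (T + d)**2 (h(T, d) = 2 - (d + T)**2 = 2 - (T + d)**2)
X(q) = 4/5 (X(q) = -36/5 + 2*4 = -36/5 + 8 = 4/5)
X(h(-4, I))*41 = (4/5)*41 = 164/5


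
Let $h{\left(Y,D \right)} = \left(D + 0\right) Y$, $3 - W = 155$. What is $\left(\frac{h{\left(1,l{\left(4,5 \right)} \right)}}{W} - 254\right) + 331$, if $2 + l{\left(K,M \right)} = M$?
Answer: $\frac{11701}{152} \approx 76.98$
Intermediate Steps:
$W = -152$ ($W = 3 - 155 = -152$)
$l{\left(K,M \right)} = -2 + M$
$h{\left(Y,D \right)} = D Y$
$\left(\frac{h{\left(1,l{\left(4,5 \right)} \right)}}{W} - 254\right) + 331 = \left(\frac{\left(-2 + 5\right) 1}{-152} - 254\right) + 331 = \left(3 \cdot 1 \left(- \frac{1}{152}\right) - 254\right) + 331 = \left(3 \left(- \frac{1}{152}\right) - 254\right) + 331 = \left(- \frac{3}{152} - 254\right) + 331 = - \frac{38611}{152} + 331 = \frac{11701}{152}$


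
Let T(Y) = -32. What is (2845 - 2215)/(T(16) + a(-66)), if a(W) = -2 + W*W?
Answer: 315/2161 ≈ 0.14577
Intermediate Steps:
a(W) = -2 + W**2
(2845 - 2215)/(T(16) + a(-66)) = (2845 - 2215)/(-32 + (-2 + (-66)**2)) = 630/(-32 + (-2 + 4356)) = 630/(-32 + 4354) = 630/4322 = 630*(1/4322) = 315/2161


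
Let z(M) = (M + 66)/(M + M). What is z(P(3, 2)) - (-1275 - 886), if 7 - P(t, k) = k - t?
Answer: 17325/8 ≈ 2165.6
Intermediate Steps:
P(t, k) = 7 + t - k (P(t, k) = 7 - (k - t) = 7 + (t - k) = 7 + t - k)
z(M) = (66 + M)/(2*M) (z(M) = (66 + M)/((2*M)) = (66 + M)*(1/(2*M)) = (66 + M)/(2*M))
z(P(3, 2)) - (-1275 - 886) = (66 + (7 + 3 - 1*2))/(2*(7 + 3 - 1*2)) - (-1275 - 886) = (66 + (7 + 3 - 2))/(2*(7 + 3 - 2)) - 1*(-2161) = (½)*(66 + 8)/8 + 2161 = (½)*(⅛)*74 + 2161 = 37/8 + 2161 = 17325/8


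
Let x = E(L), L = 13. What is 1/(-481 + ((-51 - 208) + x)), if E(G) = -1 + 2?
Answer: -1/739 ≈ -0.0013532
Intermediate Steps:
E(G) = 1
x = 1
1/(-481 + ((-51 - 208) + x)) = 1/(-481 + ((-51 - 208) + 1)) = 1/(-481 + (-259 + 1)) = 1/(-481 - 258) = 1/(-739) = -1/739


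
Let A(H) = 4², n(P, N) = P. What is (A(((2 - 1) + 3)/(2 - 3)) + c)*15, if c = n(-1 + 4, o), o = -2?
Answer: 285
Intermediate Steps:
c = 3 (c = -1 + 4 = 3)
A(H) = 16
(A(((2 - 1) + 3)/(2 - 3)) + c)*15 = (16 + 3)*15 = 19*15 = 285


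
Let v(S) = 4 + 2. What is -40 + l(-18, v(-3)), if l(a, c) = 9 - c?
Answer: -37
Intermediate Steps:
v(S) = 6
-40 + l(-18, v(-3)) = -40 + (9 - 1*6) = -40 + (9 - 6) = -40 + 3 = -37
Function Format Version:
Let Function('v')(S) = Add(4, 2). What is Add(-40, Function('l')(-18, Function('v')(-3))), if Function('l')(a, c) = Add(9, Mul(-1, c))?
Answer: -37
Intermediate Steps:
Function('v')(S) = 6
Add(-40, Function('l')(-18, Function('v')(-3))) = Add(-40, Add(9, Mul(-1, 6))) = Add(-40, Add(9, -6)) = Add(-40, 3) = -37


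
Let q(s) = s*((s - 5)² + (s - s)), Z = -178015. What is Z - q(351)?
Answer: -42198331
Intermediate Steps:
q(s) = s*(-5 + s)² (q(s) = s*((-5 + s)² + 0) = s*(-5 + s)²)
Z - q(351) = -178015 - 351*(-5 + 351)² = -178015 - 351*346² = -178015 - 351*119716 = -178015 - 1*42020316 = -178015 - 42020316 = -42198331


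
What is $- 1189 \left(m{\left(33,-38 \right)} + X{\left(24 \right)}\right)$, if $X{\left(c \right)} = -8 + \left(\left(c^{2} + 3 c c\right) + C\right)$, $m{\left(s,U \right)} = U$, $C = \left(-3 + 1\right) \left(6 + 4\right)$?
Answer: $-2660982$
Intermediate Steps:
$C = -20$ ($C = \left(-2\right) 10 = -20$)
$X{\left(c \right)} = -28 + 4 c^{2}$ ($X{\left(c \right)} = -8 - \left(20 - c^{2} - 3 c c\right) = -8 + \left(\left(c^{2} + 3 c^{2}\right) - 20\right) = -8 + \left(4 c^{2} - 20\right) = -8 + \left(-20 + 4 c^{2}\right) = -28 + 4 c^{2}$)
$- 1189 \left(m{\left(33,-38 \right)} + X{\left(24 \right)}\right) = - 1189 \left(-38 - \left(28 - 4 \cdot 24^{2}\right)\right) = - 1189 \left(-38 + \left(-28 + 4 \cdot 576\right)\right) = - 1189 \left(-38 + \left(-28 + 2304\right)\right) = - 1189 \left(-38 + 2276\right) = \left(-1189\right) 2238 = -2660982$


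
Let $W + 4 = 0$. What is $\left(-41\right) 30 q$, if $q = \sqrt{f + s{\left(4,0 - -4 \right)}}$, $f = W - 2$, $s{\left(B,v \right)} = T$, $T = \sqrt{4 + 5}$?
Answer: $- 1230 i \sqrt{3} \approx - 2130.4 i$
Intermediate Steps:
$W = -4$ ($W = -4 + 0 = -4$)
$T = 3$ ($T = \sqrt{9} = 3$)
$s{\left(B,v \right)} = 3$
$f = -6$ ($f = -4 - 2 = -6$)
$q = i \sqrt{3}$ ($q = \sqrt{-6 + 3} = \sqrt{-3} = i \sqrt{3} \approx 1.732 i$)
$\left(-41\right) 30 q = \left(-41\right) 30 i \sqrt{3} = - 1230 i \sqrt{3}$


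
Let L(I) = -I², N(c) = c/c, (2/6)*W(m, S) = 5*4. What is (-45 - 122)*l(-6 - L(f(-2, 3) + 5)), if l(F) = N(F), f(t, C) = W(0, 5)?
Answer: -167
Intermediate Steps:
W(m, S) = 60 (W(m, S) = 3*(5*4) = 3*20 = 60)
f(t, C) = 60
N(c) = 1
l(F) = 1
(-45 - 122)*l(-6 - L(f(-2, 3) + 5)) = (-45 - 122)*1 = -167*1 = -167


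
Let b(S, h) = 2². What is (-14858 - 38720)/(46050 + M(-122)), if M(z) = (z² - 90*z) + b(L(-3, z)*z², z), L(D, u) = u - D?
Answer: -3827/5137 ≈ -0.74499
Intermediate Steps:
b(S, h) = 4
M(z) = 4 + z² - 90*z (M(z) = (z² - 90*z) + 4 = 4 + z² - 90*z)
(-14858 - 38720)/(46050 + M(-122)) = (-14858 - 38720)/(46050 + (4 + (-122)² - 90*(-122))) = -53578/(46050 + (4 + 14884 + 10980)) = -53578/(46050 + 25868) = -53578/71918 = -53578*1/71918 = -3827/5137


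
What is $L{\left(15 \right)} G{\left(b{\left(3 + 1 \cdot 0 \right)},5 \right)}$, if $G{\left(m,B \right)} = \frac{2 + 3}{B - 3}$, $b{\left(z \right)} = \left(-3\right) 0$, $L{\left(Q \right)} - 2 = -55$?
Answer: $- \frac{265}{2} \approx -132.5$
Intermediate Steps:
$L{\left(Q \right)} = -53$ ($L{\left(Q \right)} = 2 - 55 = -53$)
$b{\left(z \right)} = 0$
$G{\left(m,B \right)} = \frac{5}{-3 + B}$
$L{\left(15 \right)} G{\left(b{\left(3 + 1 \cdot 0 \right)},5 \right)} = - 53 \frac{5}{-3 + 5} = - 53 \cdot \frac{5}{2} = - 53 \cdot 5 \cdot \frac{1}{2} = \left(-53\right) \frac{5}{2} = - \frac{265}{2}$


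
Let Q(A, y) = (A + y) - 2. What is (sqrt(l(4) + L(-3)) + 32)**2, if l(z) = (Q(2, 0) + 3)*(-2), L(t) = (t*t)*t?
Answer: (32 + I*sqrt(33))**2 ≈ 991.0 + 367.65*I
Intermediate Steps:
L(t) = t**3 (L(t) = t**2*t = t**3)
Q(A, y) = -2 + A + y
l(z) = -6 (l(z) = ((-2 + 2 + 0) + 3)*(-2) = (0 + 3)*(-2) = 3*(-2) = -6)
(sqrt(l(4) + L(-3)) + 32)**2 = (sqrt(-6 + (-3)**3) + 32)**2 = (sqrt(-6 - 27) + 32)**2 = (sqrt(-33) + 32)**2 = (I*sqrt(33) + 32)**2 = (32 + I*sqrt(33))**2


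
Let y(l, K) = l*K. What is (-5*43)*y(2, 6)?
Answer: -2580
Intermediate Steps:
y(l, K) = K*l
(-5*43)*y(2, 6) = (-5*43)*(6*2) = -215*12 = -2580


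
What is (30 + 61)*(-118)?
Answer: -10738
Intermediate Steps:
(30 + 61)*(-118) = 91*(-118) = -10738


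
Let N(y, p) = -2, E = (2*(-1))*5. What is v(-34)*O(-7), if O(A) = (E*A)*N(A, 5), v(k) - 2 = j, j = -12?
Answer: 1400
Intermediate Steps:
v(k) = -10 (v(k) = 2 - 12 = -10)
E = -10 (E = -2*5 = -10)
O(A) = 20*A (O(A) = -10*A*(-2) = 20*A)
v(-34)*O(-7) = -200*(-7) = -10*(-140) = 1400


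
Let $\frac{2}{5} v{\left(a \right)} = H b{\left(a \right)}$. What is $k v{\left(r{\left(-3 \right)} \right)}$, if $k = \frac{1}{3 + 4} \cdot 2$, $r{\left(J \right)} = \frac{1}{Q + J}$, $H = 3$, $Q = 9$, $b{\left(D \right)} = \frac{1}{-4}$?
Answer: $- \frac{15}{28} \approx -0.53571$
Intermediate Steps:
$b{\left(D \right)} = - \frac{1}{4}$
$r{\left(J \right)} = \frac{1}{9 + J}$
$v{\left(a \right)} = - \frac{15}{8}$ ($v{\left(a \right)} = \frac{5 \cdot 3 \left(- \frac{1}{4}\right)}{2} = \frac{5}{2} \left(- \frac{3}{4}\right) = - \frac{15}{8}$)
$k = \frac{2}{7}$ ($k = \frac{1}{7} \cdot 2 = \frac{2}{7} \approx 0.28571$)
$k v{\left(r{\left(-3 \right)} \right)} = \frac{2}{7} \left(- \frac{15}{8}\right) = - \frac{15}{28}$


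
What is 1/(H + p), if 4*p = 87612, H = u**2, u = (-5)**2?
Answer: 1/22528 ≈ 4.4389e-5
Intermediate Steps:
u = 25
H = 625 (H = 25**2 = 625)
p = 21903 (p = (1/4)*87612 = 21903)
1/(H + p) = 1/(625 + 21903) = 1/22528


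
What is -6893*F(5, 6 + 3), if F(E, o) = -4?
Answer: 27572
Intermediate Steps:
-6893*F(5, 6 + 3) = -6893*(-4) = 27572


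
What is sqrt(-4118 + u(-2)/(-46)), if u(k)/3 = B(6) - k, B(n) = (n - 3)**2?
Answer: I*sqrt(8715206)/46 ≈ 64.177*I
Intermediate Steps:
B(n) = (-3 + n)**2
u(k) = 27 - 3*k (u(k) = 3*((-3 + 6)**2 - k) = 3*(3**2 - k) = 3*(9 - k) = 27 - 3*k)
sqrt(-4118 + u(-2)/(-46)) = sqrt(-4118 + (27 - 3*(-2))/(-46)) = sqrt(-4118 - (27 + 6)/46) = sqrt(-4118 - 1/46*33) = sqrt(-4118 - 33/46) = sqrt(-189461/46) = I*sqrt(8715206)/46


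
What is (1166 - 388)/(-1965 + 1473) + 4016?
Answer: 987547/246 ≈ 4014.4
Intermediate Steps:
(1166 - 388)/(-1965 + 1473) + 4016 = 778/(-492) + 4016 = 778*(-1/492) + 4016 = -389/246 + 4016 = 987547/246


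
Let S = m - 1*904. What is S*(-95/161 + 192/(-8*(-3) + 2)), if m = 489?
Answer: -5901715/2093 ≈ -2819.7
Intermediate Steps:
S = -415 (S = 489 - 1*904 = 489 - 904 = -415)
S*(-95/161 + 192/(-8*(-3) + 2)) = -415*(-95/161 + 192/(-8*(-3) + 2)) = -415*(-95*1/161 + 192/(24 + 2)) = -415*(-95/161 + 192/26) = -415*(-95/161 + 192*(1/26)) = -415*(-95/161 + 96/13) = -415*14221/2093 = -5901715/2093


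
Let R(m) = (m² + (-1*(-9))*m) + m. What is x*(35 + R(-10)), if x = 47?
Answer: 1645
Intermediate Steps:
R(m) = m² + 10*m (R(m) = (m² + 9*m) + m = m² + 10*m)
x*(35 + R(-10)) = 47*(35 - 10*(10 - 10)) = 47*(35 - 10*0) = 47*(35 + 0) = 47*35 = 1645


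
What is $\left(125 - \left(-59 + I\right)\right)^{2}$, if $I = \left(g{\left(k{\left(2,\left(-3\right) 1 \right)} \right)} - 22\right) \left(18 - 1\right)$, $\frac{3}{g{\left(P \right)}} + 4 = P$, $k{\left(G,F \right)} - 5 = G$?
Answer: $292681$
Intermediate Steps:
$k{\left(G,F \right)} = 5 + G$
$g{\left(P \right)} = \frac{3}{-4 + P}$
$I = -357$ ($I = \left(\frac{3}{-4 + \left(5 + 2\right)} - 22\right) \left(18 - 1\right) = \left(\frac{3}{-4 + 7} - 22\right) 17 = \left(\frac{3}{3} - 22\right) 17 = \left(3 \cdot \frac{1}{3} - 22\right) 17 = \left(1 - 22\right) 17 = \left(-21\right) 17 = -357$)
$\left(125 - \left(-59 + I\right)\right)^{2} = \left(125 + \left(\left(39 - -20\right) - -357\right)\right)^{2} = \left(125 + \left(\left(39 + 20\right) + 357\right)\right)^{2} = \left(125 + \left(59 + 357\right)\right)^{2} = \left(125 + 416\right)^{2} = 541^{2} = 292681$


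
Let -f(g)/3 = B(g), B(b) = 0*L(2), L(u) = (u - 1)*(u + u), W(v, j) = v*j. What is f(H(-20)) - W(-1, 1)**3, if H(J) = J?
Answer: 1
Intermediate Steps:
W(v, j) = j*v
L(u) = 2*u*(-1 + u) (L(u) = (-1 + u)*(2*u) = 2*u*(-1 + u))
B(b) = 0 (B(b) = 0*(2*2*(-1 + 2)) = 0*(2*2*1) = 0*4 = 0)
f(g) = 0 (f(g) = -3*0 = 0)
f(H(-20)) - W(-1, 1)**3 = 0 - (1*(-1))**3 = 0 - 1*(-1)**3 = 0 - 1*(-1) = 0 + 1 = 1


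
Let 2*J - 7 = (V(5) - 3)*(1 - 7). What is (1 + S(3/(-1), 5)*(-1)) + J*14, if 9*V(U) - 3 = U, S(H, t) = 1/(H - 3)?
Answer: 833/6 ≈ 138.83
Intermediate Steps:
S(H, t) = 1/(-3 + H)
V(U) = ⅓ + U/9
J = 59/6 (J = 7/2 + (((⅓ + (⅑)*5) - 3)*(1 - 7))/2 = 7/2 + (((⅓ + 5/9) - 3)*(-6))/2 = 7/2 + ((8/9 - 3)*(-6))/2 = 7/2 + (-19/9*(-6))/2 = 7/2 + (½)*(38/3) = 7/2 + 19/3 = 59/6 ≈ 9.8333)
(1 + S(3/(-1), 5)*(-1)) + J*14 = (1 - 1/(-3 + 3/(-1))) + (59/6)*14 = (1 - 1/(-3 + 3*(-1))) + 413/3 = (1 - 1/(-3 - 3)) + 413/3 = (1 - 1/(-6)) + 413/3 = (1 - ⅙*(-1)) + 413/3 = (1 + ⅙) + 413/3 = 7/6 + 413/3 = 833/6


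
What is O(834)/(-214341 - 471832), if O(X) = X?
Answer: -834/686173 ≈ -0.0012154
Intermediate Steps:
O(834)/(-214341 - 471832) = 834/(-214341 - 471832) = 834/(-686173) = 834*(-1/686173) = -834/686173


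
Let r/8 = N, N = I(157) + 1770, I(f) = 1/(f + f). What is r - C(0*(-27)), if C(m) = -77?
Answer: 2235213/157 ≈ 14237.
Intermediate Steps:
I(f) = 1/(2*f)
N = 555781/314 (N = (½)/157 + 1770 = (½)*(1/157) + 1770 = 1/314 + 1770 = 555781/314 ≈ 1770.0)
r = 2223124/157 (r = 8*(555781/314) = 2223124/157 ≈ 14160.)
r - C(0*(-27)) = 2223124/157 - 1*(-77) = 2223124/157 + 77 = 2235213/157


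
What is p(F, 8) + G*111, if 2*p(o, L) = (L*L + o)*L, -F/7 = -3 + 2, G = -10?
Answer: -826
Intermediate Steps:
F = 7 (F = -7*(-3 + 2) = -7*(-1) = 7)
p(o, L) = L*(o + L**2)/2 (p(o, L) = ((L*L + o)*L)/2 = ((L**2 + o)*L)/2 = ((o + L**2)*L)/2 = (L*(o + L**2))/2 = L*(o + L**2)/2)
p(F, 8) + G*111 = (1/2)*8*(7 + 8**2) - 10*111 = (1/2)*8*(7 + 64) - 1110 = (1/2)*8*71 - 1110 = 284 - 1110 = -826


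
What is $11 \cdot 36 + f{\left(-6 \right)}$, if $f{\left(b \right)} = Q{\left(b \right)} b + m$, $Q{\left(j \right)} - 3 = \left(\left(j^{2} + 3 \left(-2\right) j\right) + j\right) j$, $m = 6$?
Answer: $2760$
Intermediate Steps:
$Q{\left(j \right)} = 3 + j \left(j^{2} - 5 j\right)$ ($Q{\left(j \right)} = 3 + \left(\left(j^{2} + 3 \left(-2\right) j\right) + j\right) j = 3 + \left(\left(j^{2} - 6 j\right) + j\right) j = 3 + \left(j^{2} - 5 j\right) j = 3 + j \left(j^{2} - 5 j\right)$)
$f{\left(b \right)} = 6 + b \left(3 + b^{3} - 5 b^{2}\right)$ ($f{\left(b \right)} = \left(3 + b^{3} - 5 b^{2}\right) b + 6 = b \left(3 + b^{3} - 5 b^{2}\right) + 6 = 6 + b \left(3 + b^{3} - 5 b^{2}\right)$)
$11 \cdot 36 + f{\left(-6 \right)} = 11 \cdot 36 - \left(-6 + 6 \left(3 + \left(-6\right)^{3} - 5 \left(-6\right)^{2}\right)\right) = 396 - \left(-6 + 6 \left(3 - 216 - 180\right)\right) = 396 + \left(6 - -2358\right) = 396 + \left(6 + 2358\right) = 396 + 2364 = 2760$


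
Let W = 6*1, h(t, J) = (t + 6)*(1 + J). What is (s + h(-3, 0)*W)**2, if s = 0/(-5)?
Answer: 324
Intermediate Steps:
h(t, J) = (1 + J)*(6 + t) (h(t, J) = (6 + t)*(1 + J) = (1 + J)*(6 + t))
s = 0 (s = 0*(-1/5) = 0)
W = 6
(s + h(-3, 0)*W)**2 = (0 + (6 - 3 + 6*0 + 0*(-3))*6)**2 = (0 + (6 - 3 + 0 + 0)*6)**2 = (0 + 3*6)**2 = (0 + 18)**2 = 18**2 = 324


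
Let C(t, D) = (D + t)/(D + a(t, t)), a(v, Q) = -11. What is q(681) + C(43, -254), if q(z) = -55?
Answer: -14364/265 ≈ -54.204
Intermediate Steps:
C(t, D) = (D + t)/(-11 + D) (C(t, D) = (D + t)/(D - 11) = (D + t)/(-11 + D))
q(681) + C(43, -254) = -55 + (-254 + 43)/(-11 - 254) = -55 - 211/(-265) = -55 - 1/265*(-211) = -55 + 211/265 = -14364/265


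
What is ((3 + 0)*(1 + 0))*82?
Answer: 246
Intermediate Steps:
((3 + 0)*(1 + 0))*82 = (3*1)*82 = 3*82 = 246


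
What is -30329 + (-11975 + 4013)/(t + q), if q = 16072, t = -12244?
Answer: -19351229/638 ≈ -30331.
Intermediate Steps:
-30329 + (-11975 + 4013)/(t + q) = -30329 + (-11975 + 4013)/(-12244 + 16072) = -30329 - 7962/3828 = -30329 - 7962*1/3828 = -30329 - 1327/638 = -19351229/638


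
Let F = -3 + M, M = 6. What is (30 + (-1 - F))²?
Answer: 676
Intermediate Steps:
F = 3 (F = -3 + 6 = 3)
(30 + (-1 - F))² = (30 + (-1 - 1*3))² = (30 + (-1 - 3))² = (30 - 4)² = 26² = 676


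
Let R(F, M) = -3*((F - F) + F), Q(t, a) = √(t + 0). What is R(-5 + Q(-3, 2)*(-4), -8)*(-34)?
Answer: -510 - 408*I*√3 ≈ -510.0 - 706.68*I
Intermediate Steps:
Q(t, a) = √t
R(F, M) = -3*F (R(F, M) = -3*(0 + F) = -3*F)
R(-5 + Q(-3, 2)*(-4), -8)*(-34) = -3*(-5 + √(-3)*(-4))*(-34) = -3*(-5 + (I*√3)*(-4))*(-34) = -3*(-5 - 4*I*√3)*(-34) = (15 + 12*I*√3)*(-34) = -510 - 408*I*√3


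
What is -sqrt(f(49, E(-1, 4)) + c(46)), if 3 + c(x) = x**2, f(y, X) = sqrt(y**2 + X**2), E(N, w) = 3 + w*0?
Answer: -sqrt(2113 + sqrt(2410)) ≈ -46.498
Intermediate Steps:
E(N, w) = 3 (E(N, w) = 3 + 0 = 3)
f(y, X) = sqrt(X**2 + y**2)
c(x) = -3 + x**2
-sqrt(f(49, E(-1, 4)) + c(46)) = -sqrt(sqrt(3**2 + 49**2) + (-3 + 46**2)) = -sqrt(sqrt(9 + 2401) + (-3 + 2116)) = -sqrt(sqrt(2410) + 2113) = -sqrt(2113 + sqrt(2410))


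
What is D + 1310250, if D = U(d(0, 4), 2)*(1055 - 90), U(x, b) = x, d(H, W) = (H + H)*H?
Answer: 1310250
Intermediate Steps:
d(H, W) = 2*H² (d(H, W) = (2*H)*H = 2*H²)
D = 0 (D = (2*0²)*(1055 - 90) = (2*0)*965 = 0*965 = 0)
D + 1310250 = 0 + 1310250 = 1310250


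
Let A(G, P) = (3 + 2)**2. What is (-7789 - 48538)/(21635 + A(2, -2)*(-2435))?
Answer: 56327/39240 ≈ 1.4354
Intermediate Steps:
A(G, P) = 25 (A(G, P) = 5**2 = 25)
(-7789 - 48538)/(21635 + A(2, -2)*(-2435)) = (-7789 - 48538)/(21635 + 25*(-2435)) = -56327/(21635 - 60875) = -56327/(-39240) = -56327*(-1/39240) = 56327/39240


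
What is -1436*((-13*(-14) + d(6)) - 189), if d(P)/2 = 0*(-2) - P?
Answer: 27284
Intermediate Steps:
d(P) = -2*P (d(P) = 2*(0*(-2) - P) = 2*(0 - P) = 2*(-P) = -2*P)
-1436*((-13*(-14) + d(6)) - 189) = -1436*((-13*(-14) - 2*6) - 189) = -1436*((182 - 12) - 189) = -1436*(170 - 189) = -1436*(-19) = 27284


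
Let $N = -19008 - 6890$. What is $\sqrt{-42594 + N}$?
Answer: $2 i \sqrt{17123} \approx 261.71 i$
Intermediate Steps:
$N = -25898$ ($N = -19008 - 6890 = -25898$)
$\sqrt{-42594 + N} = \sqrt{-42594 - 25898} = \sqrt{-68492} = 2 i \sqrt{17123}$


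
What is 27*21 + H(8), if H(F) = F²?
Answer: 631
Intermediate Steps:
27*21 + H(8) = 27*21 + 8² = 567 + 64 = 631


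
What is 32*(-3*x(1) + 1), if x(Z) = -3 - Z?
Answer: 416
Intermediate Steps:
32*(-3*x(1) + 1) = 32*(-3*(-3 - 1*1) + 1) = 32*(-3*(-3 - 1) + 1) = 32*(-3*(-4) + 1) = 32*(12 + 1) = 32*13 = 416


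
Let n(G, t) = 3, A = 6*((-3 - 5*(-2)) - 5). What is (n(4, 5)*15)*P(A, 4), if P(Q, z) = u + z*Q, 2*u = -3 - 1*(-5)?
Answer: 2205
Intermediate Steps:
u = 1 (u = (-3 - 1*(-5))/2 = (-3 + 5)/2 = (½)*2 = 1)
A = 12 (A = 6*((-3 + 10) - 5) = 6*(7 - 5) = 6*2 = 12)
P(Q, z) = 1 + Q*z (P(Q, z) = 1 + z*Q = 1 + Q*z)
(n(4, 5)*15)*P(A, 4) = (3*15)*(1 + 12*4) = 45*(1 + 48) = 45*49 = 2205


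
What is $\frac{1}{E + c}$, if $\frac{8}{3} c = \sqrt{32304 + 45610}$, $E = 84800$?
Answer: $\frac{2713600}{230112929387} - \frac{12 \sqrt{77914}}{230112929387} \approx 1.1778 \cdot 10^{-5}$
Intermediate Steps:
$c = \frac{3 \sqrt{77914}}{8}$ ($c = \frac{3 \sqrt{32304 + 45610}}{8} = \frac{3 \sqrt{77914}}{8} \approx 104.67$)
$\frac{1}{E + c} = \frac{1}{84800 + \frac{3 \sqrt{77914}}{8}}$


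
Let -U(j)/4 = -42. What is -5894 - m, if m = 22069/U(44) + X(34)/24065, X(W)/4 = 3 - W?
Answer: -24360040133/4042920 ≈ -6025.4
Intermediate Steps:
X(W) = 12 - 4*W (X(W) = 4*(3 - W) = 12 - 4*W)
U(j) = 168 (U(j) = -4*(-42) = 168)
m = 531069653/4042920 (m = 22069/168 + (12 - 4*34)/24065 = 22069*(1/168) + (12 - 136)*(1/24065) = 22069/168 - 124*1/24065 = 22069/168 - 124/24065 = 531069653/4042920 ≈ 131.36)
-5894 - m = -5894 - 1*531069653/4042920 = -5894 - 531069653/4042920 = -24360040133/4042920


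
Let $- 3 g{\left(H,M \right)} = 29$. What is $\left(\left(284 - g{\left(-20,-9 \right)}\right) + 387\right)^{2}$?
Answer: $\frac{4169764}{9} \approx 4.6331 \cdot 10^{5}$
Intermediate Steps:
$g{\left(H,M \right)} = - \frac{29}{3}$ ($g{\left(H,M \right)} = \left(- \frac{1}{3}\right) 29 = - \frac{29}{3}$)
$\left(\left(284 - g{\left(-20,-9 \right)}\right) + 387\right)^{2} = \left(\left(284 - - \frac{29}{3}\right) + 387\right)^{2} = \left(\left(284 + \frac{29}{3}\right) + 387\right)^{2} = \left(\frac{881}{3} + 387\right)^{2} = \left(\frac{2042}{3}\right)^{2} = \frac{4169764}{9}$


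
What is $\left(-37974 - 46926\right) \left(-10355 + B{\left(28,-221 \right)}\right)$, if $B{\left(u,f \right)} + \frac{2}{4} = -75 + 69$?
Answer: $879691350$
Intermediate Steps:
$B{\left(u,f \right)} = - \frac{13}{2}$ ($B{\left(u,f \right)} = - \frac{1}{2} + \left(-75 + 69\right) = - \frac{1}{2} - 6 = - \frac{13}{2}$)
$\left(-37974 - 46926\right) \left(-10355 + B{\left(28,-221 \right)}\right) = \left(-37974 - 46926\right) \left(-10355 - \frac{13}{2}\right) = \left(-84900\right) \left(- \frac{20723}{2}\right) = 879691350$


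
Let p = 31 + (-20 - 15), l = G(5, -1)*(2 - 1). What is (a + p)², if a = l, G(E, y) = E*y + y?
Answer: 100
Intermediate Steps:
G(E, y) = y + E*y
l = -6 (l = (-(1 + 5))*(2 - 1) = -1*6*1 = -6*1 = -6)
a = -6
p = -4 (p = 31 - 35 = -4)
(a + p)² = (-6 - 4)² = (-10)² = 100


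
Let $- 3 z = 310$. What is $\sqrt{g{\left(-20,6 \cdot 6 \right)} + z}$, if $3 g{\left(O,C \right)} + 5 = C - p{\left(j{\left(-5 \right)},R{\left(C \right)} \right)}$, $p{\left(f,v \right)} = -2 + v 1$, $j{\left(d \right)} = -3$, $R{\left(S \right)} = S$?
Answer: $\frac{i \sqrt{939}}{3} \approx 10.214 i$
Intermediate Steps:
$p{\left(f,v \right)} = -2 + v$
$g{\left(O,C \right)} = -1$ ($g{\left(O,C \right)} = - \frac{5}{3} + \frac{C - \left(-2 + C\right)}{3} = - \frac{5}{3} + \frac{1}{3} \cdot 2 = - \frac{5}{3} + \frac{2}{3} = -1$)
$z = - \frac{310}{3}$ ($z = \left(- \frac{1}{3}\right) 310 = - \frac{310}{3} \approx -103.33$)
$\sqrt{g{\left(-20,6 \cdot 6 \right)} + z} = \sqrt{-1 - \frac{310}{3}} = \sqrt{- \frac{313}{3}} = \frac{i \sqrt{939}}{3}$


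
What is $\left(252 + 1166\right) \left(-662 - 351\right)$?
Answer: $-1436434$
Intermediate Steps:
$\left(252 + 1166\right) \left(-662 - 351\right) = 1418 \left(-662 - 351\right) = 1418 \left(-1013\right) = -1436434$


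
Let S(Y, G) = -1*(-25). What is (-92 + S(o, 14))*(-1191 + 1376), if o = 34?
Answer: -12395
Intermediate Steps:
S(Y, G) = 25
(-92 + S(o, 14))*(-1191 + 1376) = (-92 + 25)*(-1191 + 1376) = -67*185 = -12395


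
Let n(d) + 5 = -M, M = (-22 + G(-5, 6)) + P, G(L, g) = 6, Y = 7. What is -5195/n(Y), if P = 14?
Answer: 5195/3 ≈ 1731.7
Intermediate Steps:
M = -2 (M = (-22 + 6) + 14 = -16 + 14 = -2)
n(d) = -3 (n(d) = -5 - 1*(-2) = -5 + 2 = -3)
-5195/n(Y) = -5195/(-3) = -5195*(-⅓) = 5195/3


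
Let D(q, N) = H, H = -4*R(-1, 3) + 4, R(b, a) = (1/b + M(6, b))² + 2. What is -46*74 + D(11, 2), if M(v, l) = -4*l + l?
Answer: -3424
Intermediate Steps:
M(v, l) = -3*l
R(b, a) = 2 + (1/b - 3*b)² (R(b, a) = (1/b - 3*b)² + 2 = 2 + (1/b - 3*b)²)
H = -20 (H = -4*(-4 + (-1)⁻² + 9*(-1)²) + 4 = -4*(-4 + 1 + 9*1) + 4 = -4*(-4 + 1 + 9) + 4 = -4*6 + 4 = -24 + 4 = -20)
D(q, N) = -20
-46*74 + D(11, 2) = -46*74 - 20 = -3404 - 20 = -3424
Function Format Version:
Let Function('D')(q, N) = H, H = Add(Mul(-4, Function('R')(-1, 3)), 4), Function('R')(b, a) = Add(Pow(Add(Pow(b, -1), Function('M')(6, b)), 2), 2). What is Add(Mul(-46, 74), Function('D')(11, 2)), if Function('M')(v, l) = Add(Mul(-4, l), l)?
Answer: -3424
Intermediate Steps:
Function('M')(v, l) = Mul(-3, l)
Function('R')(b, a) = Add(2, Pow(Add(Pow(b, -1), Mul(-3, b)), 2)) (Function('R')(b, a) = Add(Pow(Add(Pow(b, -1), Mul(-3, b)), 2), 2) = Add(2, Pow(Add(Pow(b, -1), Mul(-3, b)), 2)))
H = -20 (H = Add(Mul(-4, Add(-4, Pow(-1, -2), Mul(9, Pow(-1, 2)))), 4) = Add(Mul(-4, Add(-4, 1, Mul(9, 1))), 4) = Add(Mul(-4, Add(-4, 1, 9)), 4) = Add(Mul(-4, 6), 4) = Add(-24, 4) = -20)
Function('D')(q, N) = -20
Add(Mul(-46, 74), Function('D')(11, 2)) = Add(Mul(-46, 74), -20) = Add(-3404, -20) = -3424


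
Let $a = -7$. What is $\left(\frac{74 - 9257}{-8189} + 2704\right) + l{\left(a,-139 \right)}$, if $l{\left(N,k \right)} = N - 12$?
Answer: $\frac{21996648}{8189} \approx 2686.1$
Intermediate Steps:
$l{\left(N,k \right)} = -12 + N$
$\left(\frac{74 - 9257}{-8189} + 2704\right) + l{\left(a,-139 \right)} = \left(\frac{74 - 9257}{-8189} + 2704\right) - 19 = \left(\left(-9183\right) \left(- \frac{1}{8189}\right) + 2704\right) - 19 = \left(\frac{9183}{8189} + 2704\right) - 19 = \frac{22152239}{8189} - 19 = \frac{21996648}{8189}$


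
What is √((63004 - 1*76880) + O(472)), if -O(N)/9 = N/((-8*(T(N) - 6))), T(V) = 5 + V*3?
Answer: I*√27782122735/1415 ≈ 117.79*I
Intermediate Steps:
T(V) = 5 + 3*V
O(N) = -9*N/(8 - 24*N) (O(N) = -9*N/((-8*((5 + 3*N) - 6))) = -9*N/((-8*(-1 + 3*N))) = -9*N/(8 - 24*N))
√((63004 - 1*76880) + O(472)) = √((63004 - 1*76880) + (9/8)*472/(-1 + 3*472)) = √((63004 - 76880) + (9/8)*472/(-1 + 1416)) = √(-13876 + (9/8)*472/1415) = √(-13876 + (9/8)*472*(1/1415)) = √(-13876 + 531/1415) = √(-19634009/1415) = I*√27782122735/1415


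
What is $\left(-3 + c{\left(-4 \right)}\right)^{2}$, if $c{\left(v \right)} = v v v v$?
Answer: $64009$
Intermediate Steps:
$c{\left(v \right)} = v^{4}$ ($c{\left(v \right)} = v v^{2} v = v v^{3} = v^{4}$)
$\left(-3 + c{\left(-4 \right)}\right)^{2} = \left(-3 + \left(-4\right)^{4}\right)^{2} = \left(-3 + 256\right)^{2} = 253^{2} = 64009$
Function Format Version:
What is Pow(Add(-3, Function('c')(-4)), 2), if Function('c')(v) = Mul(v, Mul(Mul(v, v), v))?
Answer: 64009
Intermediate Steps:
Function('c')(v) = Pow(v, 4) (Function('c')(v) = Mul(v, Mul(Pow(v, 2), v)) = Mul(v, Pow(v, 3)) = Pow(v, 4))
Pow(Add(-3, Function('c')(-4)), 2) = Pow(Add(-3, Pow(-4, 4)), 2) = Pow(Add(-3, 256), 2) = Pow(253, 2) = 64009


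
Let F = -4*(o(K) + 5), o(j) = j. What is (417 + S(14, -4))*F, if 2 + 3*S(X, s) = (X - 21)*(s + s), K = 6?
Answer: -19140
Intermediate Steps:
F = -44 (F = -4*(6 + 5) = -4*11 = -44)
S(X, s) = -2/3 + 2*s*(-21 + X)/3 (S(X, s) = -2/3 + ((X - 21)*(s + s))/3 = -2/3 + ((-21 + X)*(2*s))/3 = -2/3 + (2*s*(-21 + X))/3 = -2/3 + 2*s*(-21 + X)/3)
(417 + S(14, -4))*F = (417 + (-2/3 - 14*(-4) + (2/3)*14*(-4)))*(-44) = (417 + (-2/3 + 56 - 112/3))*(-44) = (417 + 18)*(-44) = 435*(-44) = -19140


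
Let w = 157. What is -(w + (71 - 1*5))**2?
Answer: -49729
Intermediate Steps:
-(w + (71 - 1*5))**2 = -(157 + (71 - 1*5))**2 = -(157 + (71 - 5))**2 = -(157 + 66)**2 = -1*223**2 = -1*49729 = -49729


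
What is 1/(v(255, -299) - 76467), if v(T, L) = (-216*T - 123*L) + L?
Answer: -1/95069 ≈ -1.0519e-5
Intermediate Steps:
v(T, L) = -216*T - 122*L
1/(v(255, -299) - 76467) = 1/((-216*255 - 122*(-299)) - 76467) = 1/((-55080 + 36478) - 76467) = 1/(-18602 - 76467) = 1/(-95069) = -1/95069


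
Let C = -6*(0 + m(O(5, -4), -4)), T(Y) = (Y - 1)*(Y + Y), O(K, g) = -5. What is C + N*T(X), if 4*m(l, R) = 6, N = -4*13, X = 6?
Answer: -3129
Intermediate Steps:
N = -52
m(l, R) = 3/2 (m(l, R) = (1/4)*6 = 3/2)
T(Y) = 2*Y*(-1 + Y) (T(Y) = (-1 + Y)*(2*Y) = 2*Y*(-1 + Y))
C = -9 (C = -6*(0 + 3/2) = -6*3/2 = -9)
C + N*T(X) = -9 - 104*6*(-1 + 6) = -9 - 104*6*5 = -9 - 52*60 = -9 - 3120 = -3129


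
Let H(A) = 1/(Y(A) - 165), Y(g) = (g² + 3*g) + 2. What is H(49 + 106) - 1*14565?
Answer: -354322754/24327 ≈ -14565.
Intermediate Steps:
Y(g) = 2 + g² + 3*g
H(A) = 1/(-163 + A² + 3*A) (H(A) = 1/((2 + A² + 3*A) - 165) = 1/(-163 + A² + 3*A))
H(49 + 106) - 1*14565 = 1/(-163 + (49 + 106)² + 3*(49 + 106)) - 1*14565 = 1/(-163 + 155² + 3*155) - 14565 = 1/(-163 + 24025 + 465) - 14565 = 1/24327 - 14565 = -354322754/24327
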